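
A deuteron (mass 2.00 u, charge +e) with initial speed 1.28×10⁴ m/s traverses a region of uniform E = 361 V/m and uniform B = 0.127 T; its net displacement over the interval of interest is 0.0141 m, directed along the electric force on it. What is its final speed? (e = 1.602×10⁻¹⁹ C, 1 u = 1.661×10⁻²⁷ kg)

B does no work; ΔKE = |q|E d.
½mv_f² = ½mv₀² + |q|Ed = ½(3.322×10⁻²⁷)(1.28×10⁴)² + (1.602×10⁻¹⁹)(361)(0.0141) ≈ 2.721×10⁻¹⁹ J + 8.154×10⁻¹⁹ J ≈ 1.088×10⁻¹⁸ J.
v_f = √(2·1.088×10⁻¹⁸/3.322×10⁻²⁷) ≈ 2.56×10⁴ m/s.

v_f ≈ 2.56×10⁴ m/s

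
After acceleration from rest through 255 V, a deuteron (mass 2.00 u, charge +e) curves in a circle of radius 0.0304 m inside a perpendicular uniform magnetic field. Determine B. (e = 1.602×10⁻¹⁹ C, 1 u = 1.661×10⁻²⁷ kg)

B ≈ 0.107 T

v = √(2|q|V/m) = √(2·1.602×10⁻¹⁹·255/3.322×10⁻²⁷) ≈ 1.568×10⁵ m/s.
B = mv/(|q|r) = (3.322×10⁻²⁷)(1.568×10⁵)/((1.602×10⁻¹⁹)(0.0304)) ≈ 0.107 T.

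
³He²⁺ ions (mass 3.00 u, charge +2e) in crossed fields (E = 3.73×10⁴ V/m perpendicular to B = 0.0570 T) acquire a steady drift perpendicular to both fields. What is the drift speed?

In crossed fields the guiding centre drifts at v_d = |E×B|/B² = E/B, independent of charge and mass.
v_d = 3.73×10⁴/0.0570 = 6.54×10⁵ m/s.

v_d ≈ 6.54×10⁵ m/s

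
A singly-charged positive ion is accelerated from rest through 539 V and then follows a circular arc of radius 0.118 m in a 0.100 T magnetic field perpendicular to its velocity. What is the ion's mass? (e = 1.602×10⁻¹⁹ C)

Combine |q|V = ½mv² and r = mv/(|q|B): eliminate v to get m = qB²r²/(2V).
m = (1.602×10⁻¹⁹)(0.100)²(0.118)²/(2·539) ≈ 2.07×10⁻²⁶ kg.

m ≈ 2.07×10⁻²⁶ kg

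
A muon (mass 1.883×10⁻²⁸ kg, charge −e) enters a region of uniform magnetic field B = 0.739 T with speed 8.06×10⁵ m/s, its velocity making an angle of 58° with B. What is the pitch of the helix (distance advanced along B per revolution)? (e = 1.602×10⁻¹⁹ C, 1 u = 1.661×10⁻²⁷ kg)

p ≈ 4.27×10⁻³ m

v∥ = v cosθ = 8.06×10⁵·cos58° ≈ 4.271×10⁵ m/s.
T = 2πm/(|q|B) = 2π(1.883×10⁻²⁸)/((1.602×10⁻¹⁹)(0.739)) ≈ 9.994×10⁻⁹ s.
pitch = v∥ T = (4.271×10⁵)(9.994×10⁻⁹) ≈ 4.27×10⁻³ m.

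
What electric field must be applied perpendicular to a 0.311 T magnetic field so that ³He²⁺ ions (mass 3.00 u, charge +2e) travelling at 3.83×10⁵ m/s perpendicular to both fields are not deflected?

E = 1.19×10⁵ V/m

For straight-line motion qE = qvB, so E = vB.
E = 3.83×10⁵ × 0.311 = 1.19×10⁵ V/m.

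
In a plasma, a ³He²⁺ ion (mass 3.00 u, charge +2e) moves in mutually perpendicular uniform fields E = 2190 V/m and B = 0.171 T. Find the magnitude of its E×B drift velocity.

In crossed fields the guiding centre drifts at v_d = |E×B|/B² = E/B, independent of charge and mass.
v_d = 2190/0.171 = 1.28×10⁴ m/s.

v_d ≈ 1.28×10⁴ m/s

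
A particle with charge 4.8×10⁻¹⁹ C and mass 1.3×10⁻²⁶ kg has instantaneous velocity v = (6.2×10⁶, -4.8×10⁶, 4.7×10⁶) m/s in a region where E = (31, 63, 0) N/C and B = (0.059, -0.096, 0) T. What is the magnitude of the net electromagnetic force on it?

v×B = (4.51×10⁵, 2.77×10⁵, -3.12×10⁵) N/C.
E + v×B = (4.51×10⁵, 2.77×10⁵, -3.12×10⁵) N/C.
F = q(E + v×B) = (4.8×10⁻¹⁹ C)·(4.51×10⁵, 2.77×10⁵, -3.12×10⁵) = (2.17×10⁻¹³, 1.33×10⁻¹³, -1.50×10⁻¹³) N.
|F| = 2.95×10⁻¹³ N.

|F| ≈ 2.95×10⁻¹³ N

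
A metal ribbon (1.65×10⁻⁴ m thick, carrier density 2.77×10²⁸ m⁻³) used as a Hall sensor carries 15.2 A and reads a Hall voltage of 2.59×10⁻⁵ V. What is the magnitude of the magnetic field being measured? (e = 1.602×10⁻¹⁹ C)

B ≈ 1.25 T

From V_H = IB/(n e t), B = V_H n e t / I.
B = (2.59×10⁻⁵)(2.77×10²⁸)(1.602×10⁻¹⁹)(1.65×10⁻⁴)/15.2 ≈ 1.25 T.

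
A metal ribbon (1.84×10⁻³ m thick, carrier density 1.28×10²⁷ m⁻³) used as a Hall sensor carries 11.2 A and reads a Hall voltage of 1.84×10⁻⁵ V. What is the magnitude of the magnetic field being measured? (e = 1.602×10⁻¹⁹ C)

From V_H = IB/(n e t), B = V_H n e t / I.
B = (1.84×10⁻⁵)(1.28×10²⁷)(1.602×10⁻¹⁹)(1.84×10⁻³)/11.2 ≈ 0.620 T.

B ≈ 0.620 T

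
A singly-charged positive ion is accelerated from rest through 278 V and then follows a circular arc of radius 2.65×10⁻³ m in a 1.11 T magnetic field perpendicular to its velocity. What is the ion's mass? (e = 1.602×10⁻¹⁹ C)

Combine |q|V = ½mv² and r = mv/(|q|B): eliminate v to get m = qB²r²/(2V).
m = (1.602×10⁻¹⁹)(1.11)²(2.65×10⁻³)²/(2·278) ≈ 2.49×10⁻²⁷ kg.

m ≈ 2.49×10⁻²⁷ kg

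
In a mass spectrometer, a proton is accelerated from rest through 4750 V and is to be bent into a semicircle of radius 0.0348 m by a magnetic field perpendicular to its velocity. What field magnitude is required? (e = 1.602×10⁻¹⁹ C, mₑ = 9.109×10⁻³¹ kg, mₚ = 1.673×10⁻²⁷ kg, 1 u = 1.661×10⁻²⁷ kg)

B ≈ 0.286 T

v = √(2|q|V/m) = √(2·1.602×10⁻¹⁹·4750/1.673×10⁻²⁷) ≈ 9.538×10⁵ m/s.
B = mv/(|q|r) = (1.673×10⁻²⁷)(9.538×10⁵)/((1.602×10⁻¹⁹)(0.0348)) ≈ 0.286 T.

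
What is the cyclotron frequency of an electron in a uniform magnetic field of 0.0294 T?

f ≈ 8.23×10⁸ Hz

f = |q|B/(2πm).
f = (1.602×10⁻¹⁹)(0.0294)/(2π·9.109×10⁻³¹) ≈ 8.23×10⁸ Hz.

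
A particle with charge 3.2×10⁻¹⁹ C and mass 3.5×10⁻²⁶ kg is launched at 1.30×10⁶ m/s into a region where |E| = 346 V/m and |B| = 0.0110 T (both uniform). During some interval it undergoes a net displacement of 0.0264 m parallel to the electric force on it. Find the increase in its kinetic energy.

The magnetic force is always ⟂ v and does no work; only the electric force changes KE.
ΔKE = F_E · d = |q|E d = (3.2×10⁻¹⁹)(346)(0.0264) ≈ 2.92×10⁻¹⁸ J.

ΔKE ≈ 2.92×10⁻¹⁸ J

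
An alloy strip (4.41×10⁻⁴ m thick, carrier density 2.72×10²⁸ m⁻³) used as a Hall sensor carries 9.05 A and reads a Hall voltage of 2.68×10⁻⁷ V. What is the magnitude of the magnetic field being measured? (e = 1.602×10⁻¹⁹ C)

B ≈ 0.0569 T

From V_H = IB/(n e t), B = V_H n e t / I.
B = (2.68×10⁻⁷)(2.72×10²⁸)(1.602×10⁻¹⁹)(4.41×10⁻⁴)/9.05 ≈ 0.0569 T.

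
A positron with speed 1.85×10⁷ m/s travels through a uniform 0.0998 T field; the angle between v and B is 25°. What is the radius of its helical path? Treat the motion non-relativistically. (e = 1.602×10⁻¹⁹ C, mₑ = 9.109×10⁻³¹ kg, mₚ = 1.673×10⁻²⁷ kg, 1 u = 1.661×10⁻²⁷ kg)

r ≈ 4.45×10⁻⁴ m

v⊥ = v sinθ = 1.85×10⁷·sin25° ≈ 7.818×10⁶ m/s.
r = m v⊥/(|q|B) = (9.109×10⁻³¹)(7.818×10⁶)/((1.602×10⁻¹⁹)(0.0998)) ≈ 4.45×10⁻⁴ m.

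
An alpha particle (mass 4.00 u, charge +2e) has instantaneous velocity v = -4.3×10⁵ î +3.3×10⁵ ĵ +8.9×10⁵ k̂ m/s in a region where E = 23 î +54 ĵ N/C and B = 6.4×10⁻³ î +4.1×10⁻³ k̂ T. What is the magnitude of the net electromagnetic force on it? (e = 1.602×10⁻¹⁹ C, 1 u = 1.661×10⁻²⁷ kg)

v×B = (1350, 7460, -2110) N/C.
E + v×B = (1380, 7510, -2110) N/C.
F = q(E + v×B) = (3.204×10⁻¹⁹ C)·(1380, 7510, -2110) = (4.41×10⁻¹⁶, 2.41×10⁻¹⁵, -6.77×10⁻¹⁶) N.
|F| = 2.54×10⁻¹⁵ N.

|F| ≈ 2.54×10⁻¹⁵ N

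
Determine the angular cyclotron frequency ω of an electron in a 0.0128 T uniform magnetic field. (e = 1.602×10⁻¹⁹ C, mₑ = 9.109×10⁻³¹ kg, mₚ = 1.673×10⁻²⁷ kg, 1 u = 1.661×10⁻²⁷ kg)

ω ≈ 2.25×10⁹ rad/s

ω = |q|B/m.
ω = (1.602×10⁻¹⁹)(0.0128)/9.109×10⁻³¹ ≈ 2.25×10⁹ rad/s.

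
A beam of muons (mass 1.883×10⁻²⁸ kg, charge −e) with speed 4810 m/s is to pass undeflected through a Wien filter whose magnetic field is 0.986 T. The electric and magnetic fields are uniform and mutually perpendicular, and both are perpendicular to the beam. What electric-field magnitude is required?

For straight-line motion qE = qvB, so E = vB.
E = 4810 × 0.986 = 4740 V/m.

E = 4740 V/m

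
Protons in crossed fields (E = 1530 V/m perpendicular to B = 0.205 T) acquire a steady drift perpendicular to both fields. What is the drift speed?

v_d ≈ 7460 m/s

In crossed fields the guiding centre drifts at v_d = |E×B|/B² = E/B, independent of charge and mass.
v_d = 1530/0.205 = 7460 m/s.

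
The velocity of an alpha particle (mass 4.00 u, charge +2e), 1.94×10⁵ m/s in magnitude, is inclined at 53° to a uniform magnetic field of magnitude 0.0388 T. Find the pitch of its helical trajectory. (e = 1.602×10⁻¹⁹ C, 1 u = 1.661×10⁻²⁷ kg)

p ≈ 0.392 m

v∥ = v cosθ = 1.94×10⁵·cos53° ≈ 1.168×10⁵ m/s.
T = 2πm/(|q|B) = 2π(6.644×10⁻²⁷)/((3.204×10⁻¹⁹)(0.0388)) ≈ 3.358×10⁻⁶ s.
pitch = v∥ T = (1.168×10⁵)(3.358×10⁻⁶) ≈ 0.392 m.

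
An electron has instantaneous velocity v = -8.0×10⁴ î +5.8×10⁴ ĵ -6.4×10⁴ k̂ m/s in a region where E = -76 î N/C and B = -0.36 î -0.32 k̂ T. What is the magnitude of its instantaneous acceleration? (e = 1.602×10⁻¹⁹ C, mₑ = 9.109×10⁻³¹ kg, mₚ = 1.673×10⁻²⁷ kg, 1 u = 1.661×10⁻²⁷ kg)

|a| ≈ 4.94×10¹⁵ m/s²

v×B = (-1.86×10⁴, -2560, 2.09×10⁴) N/C.
E + v×B = (-1.86×10⁴, -2560, 2.09×10⁴) N/C.
F = q(E + v×B) = (−1.602×10⁻¹⁹ C)·(-1.86×10⁴, -2560, 2.09×10⁴) = (2.99×10⁻¹⁵, 4.10×10⁻¹⁶, -3.34×10⁻¹⁵) N.
|a| = |F|/m = 4.502×10⁻¹⁵/9.109×10⁻³¹ ≈ 4.94×10¹⁵ m/s².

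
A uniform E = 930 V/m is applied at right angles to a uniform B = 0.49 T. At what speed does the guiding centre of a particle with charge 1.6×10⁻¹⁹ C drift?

v_d ≈ 1900 m/s

In crossed fields the guiding centre drifts at v_d = |E×B|/B² = E/B, independent of charge and mass.
v_d = 930/0.49 = 1900 m/s.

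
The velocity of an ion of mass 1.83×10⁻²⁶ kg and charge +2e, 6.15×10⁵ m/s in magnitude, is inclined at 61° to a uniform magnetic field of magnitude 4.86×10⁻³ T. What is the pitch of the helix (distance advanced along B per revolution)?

v∥ = v cosθ = 6.15×10⁵·cos61° ≈ 2.982×10⁵ m/s.
T = 2πm/(|q|B) = 2π(1.83×10⁻²⁶)/((3.204×10⁻¹⁹)(4.86×10⁻³)) ≈ 7.384×10⁻⁵ s.
pitch = v∥ T = (2.982×10⁵)(7.384×10⁻⁵) ≈ 22.0 m.

p ≈ 22.0 m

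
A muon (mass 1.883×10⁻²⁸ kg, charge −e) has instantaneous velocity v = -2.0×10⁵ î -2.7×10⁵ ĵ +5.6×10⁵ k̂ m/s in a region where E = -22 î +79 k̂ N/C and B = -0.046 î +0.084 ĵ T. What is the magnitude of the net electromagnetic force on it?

|F| ≈ 9.78×10⁻¹⁵ N

v×B = (-4.70×10⁴, -2.58×10⁴, -2.92×10⁴) N/C.
E + v×B = (-4.71×10⁴, -2.58×10⁴, -2.91×10⁴) N/C.
F = q(E + v×B) = (−1.602×10⁻¹⁹ C)·(-4.71×10⁴, -2.58×10⁴, -2.91×10⁴) = (7.54×10⁻¹⁵, 4.13×10⁻¹⁵, 4.67×10⁻¹⁵) N.
|F| = 9.78×10⁻¹⁵ N.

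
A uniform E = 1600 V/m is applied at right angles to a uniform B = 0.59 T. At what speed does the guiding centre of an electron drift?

v_d ≈ 2700 m/s

The E×B drift speed is v_d = E/B.
v_d = 1600/0.59 = 2700 m/s.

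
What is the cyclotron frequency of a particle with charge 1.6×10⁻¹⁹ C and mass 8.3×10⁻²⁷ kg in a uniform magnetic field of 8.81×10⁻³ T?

f ≈ 2.70×10⁴ Hz

f = |q|B/(2πm).
f = (1.6×10⁻¹⁹)(8.81×10⁻³)/(2π·8.3×10⁻²⁷) ≈ 2.70×10⁴ Hz.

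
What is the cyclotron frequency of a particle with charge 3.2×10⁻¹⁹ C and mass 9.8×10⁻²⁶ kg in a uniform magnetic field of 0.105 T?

f ≈ 5.46×10⁴ Hz

f = |q|B/(2πm).
f = (3.2×10⁻¹⁹)(0.105)/(2π·9.8×10⁻²⁶) ≈ 5.46×10⁴ Hz.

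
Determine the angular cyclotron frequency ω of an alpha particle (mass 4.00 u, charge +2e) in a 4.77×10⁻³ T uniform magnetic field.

ω ≈ 2.30×10⁵ rad/s

ω = |q|B/m.
ω = (3.204×10⁻¹⁹)(4.77×10⁻³)/6.644×10⁻²⁷ ≈ 2.30×10⁵ rad/s.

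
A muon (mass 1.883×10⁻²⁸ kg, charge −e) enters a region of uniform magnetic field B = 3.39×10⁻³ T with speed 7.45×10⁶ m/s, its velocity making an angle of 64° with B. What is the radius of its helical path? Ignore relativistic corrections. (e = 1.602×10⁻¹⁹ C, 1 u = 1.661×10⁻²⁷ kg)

v⊥ = v sinθ = 7.45×10⁶·sin64° ≈ 6.696×10⁶ m/s.
r = m v⊥/(|q|B) = (1.883×10⁻²⁸)(6.696×10⁶)/((1.602×10⁻¹⁹)(3.39×10⁻³)) ≈ 2.32 m.

r ≈ 2.32 m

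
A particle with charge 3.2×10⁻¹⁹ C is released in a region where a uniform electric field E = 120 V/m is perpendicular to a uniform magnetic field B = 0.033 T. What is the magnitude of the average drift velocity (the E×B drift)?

In crossed fields the guiding centre drifts at v_d = |E×B|/B² = E/B, independent of charge and mass.
v_d = 120/0.033 = 3600 m/s.

v_d ≈ 3600 m/s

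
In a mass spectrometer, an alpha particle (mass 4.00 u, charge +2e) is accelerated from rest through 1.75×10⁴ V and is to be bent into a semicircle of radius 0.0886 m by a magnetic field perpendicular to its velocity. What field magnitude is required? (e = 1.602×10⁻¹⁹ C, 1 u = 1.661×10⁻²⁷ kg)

v = √(2|q|V/m) = √(2·3.204×10⁻¹⁹·1.75×10⁴/6.644×10⁻²⁷) ≈ 1.299×10⁶ m/s.
B = mv/(|q|r) = (6.644×10⁻²⁷)(1.299×10⁶)/((3.204×10⁻¹⁹)(0.0886)) ≈ 0.304 T.

B ≈ 0.304 T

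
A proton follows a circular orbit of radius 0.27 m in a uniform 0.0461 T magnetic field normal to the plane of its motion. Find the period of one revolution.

The cyclotron period depends only on m, q, B: T = 2πm/(|q|B).
T = 2π(1.673×10⁻²⁷)/((1.602×10⁻¹⁹)(0.0461)) ≈ 1.42×10⁻⁶ s.

T ≈ 1.42×10⁻⁶ s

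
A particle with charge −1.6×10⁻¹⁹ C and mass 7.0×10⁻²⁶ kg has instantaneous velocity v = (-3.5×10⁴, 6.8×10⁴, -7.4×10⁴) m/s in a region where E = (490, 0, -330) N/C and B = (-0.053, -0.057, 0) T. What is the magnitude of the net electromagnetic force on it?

|F| ≈ 1.21×10⁻¹⁵ N

v×B = (-4220, 3920, 5600) N/C.
E + v×B = (-3730, 3920, 5270) N/C.
F = q(E + v×B) = (−1.6×10⁻¹⁹ C)·(-3730, 3920, 5270) = (5.96×10⁻¹⁶, -6.28×10⁻¹⁶, -8.43×10⁻¹⁶) N.
|F| = 1.21×10⁻¹⁵ N.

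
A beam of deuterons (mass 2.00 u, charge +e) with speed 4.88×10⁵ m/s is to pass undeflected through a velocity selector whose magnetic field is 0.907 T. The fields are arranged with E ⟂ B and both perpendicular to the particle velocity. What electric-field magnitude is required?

E = 4.43×10⁵ V/m

For straight-line motion qE = qvB, so E = vB.
E = 4.88×10⁵ × 0.907 = 4.43×10⁵ V/m.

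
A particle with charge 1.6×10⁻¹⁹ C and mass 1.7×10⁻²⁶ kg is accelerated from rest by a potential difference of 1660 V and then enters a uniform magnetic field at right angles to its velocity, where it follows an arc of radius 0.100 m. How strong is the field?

B ≈ 0.188 T

v = √(2|q|V/m) = √(2·1.6×10⁻¹⁹·1660/1.7×10⁻²⁶) ≈ 1.768×10⁵ m/s.
B = mv/(|q|r) = (1.7×10⁻²⁶)(1.768×10⁵)/((1.6×10⁻¹⁹)(0.100)) ≈ 0.188 T.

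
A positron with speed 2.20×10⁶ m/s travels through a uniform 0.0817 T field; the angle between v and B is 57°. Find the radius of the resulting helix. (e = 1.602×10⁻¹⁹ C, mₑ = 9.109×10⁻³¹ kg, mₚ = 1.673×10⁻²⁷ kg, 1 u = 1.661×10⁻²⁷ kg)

r ≈ 1.28×10⁻⁴ m

v⊥ = v sinθ = 2.20×10⁶·sin57° ≈ 1.845×10⁶ m/s.
r = m v⊥/(|q|B) = (9.109×10⁻³¹)(1.845×10⁶)/((1.602×10⁻¹⁹)(0.0817)) ≈ 1.28×10⁻⁴ m.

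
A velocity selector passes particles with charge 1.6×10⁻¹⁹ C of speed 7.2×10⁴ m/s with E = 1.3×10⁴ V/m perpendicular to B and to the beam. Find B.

B = 0.18 T

Balance of forces in the selector: qE = qvB ⇒ B = E/v.
B = 1.3×10⁴/7.2×10⁴ = 0.18 T.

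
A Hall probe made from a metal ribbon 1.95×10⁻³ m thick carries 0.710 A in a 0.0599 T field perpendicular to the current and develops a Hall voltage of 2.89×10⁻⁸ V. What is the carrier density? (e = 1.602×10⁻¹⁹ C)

n ≈ 4.71×10²⁷ m⁻³

From V_H = IB/(n e t), n = IB/(V_H e t).
n = (0.710)(0.0599)/((2.89×10⁻⁸)(1.602×10⁻¹⁹)(1.95×10⁻³)) ≈ 4.71×10²⁷ m⁻³.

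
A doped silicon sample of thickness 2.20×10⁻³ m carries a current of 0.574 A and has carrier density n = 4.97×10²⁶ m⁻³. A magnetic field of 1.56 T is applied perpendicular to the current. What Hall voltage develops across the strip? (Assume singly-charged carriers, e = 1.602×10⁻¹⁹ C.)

V_H ≈ 5.11×10⁻⁶ V

V_H = IB/(n e t).
V_H = (0.574)(1.56)/((4.97×10²⁶)(1.602×10⁻¹⁹)(2.20×10⁻³)) ≈ 5.11×10⁻⁶ V.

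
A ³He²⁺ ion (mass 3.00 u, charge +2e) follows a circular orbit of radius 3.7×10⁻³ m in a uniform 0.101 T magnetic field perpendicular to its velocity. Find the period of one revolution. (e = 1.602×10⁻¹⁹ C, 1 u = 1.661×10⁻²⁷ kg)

T ≈ 9.68×10⁻⁷ s

The cyclotron period depends only on m, q, B: T = 2πm/(|q|B).
T = 2π(4.983×10⁻²⁷)/((3.204×10⁻¹⁹)(0.101)) ≈ 9.68×10⁻⁷ s.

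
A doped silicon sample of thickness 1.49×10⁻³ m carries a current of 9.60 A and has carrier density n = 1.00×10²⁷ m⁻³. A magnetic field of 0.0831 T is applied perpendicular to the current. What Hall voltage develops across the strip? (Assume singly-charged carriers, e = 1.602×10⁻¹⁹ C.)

V_H ≈ 3.34×10⁻⁶ V

V_H = IB/(n e t).
V_H = (9.60)(0.0831)/((1.00×10²⁷)(1.602×10⁻¹⁹)(1.49×10⁻³)) ≈ 3.34×10⁻⁶ V.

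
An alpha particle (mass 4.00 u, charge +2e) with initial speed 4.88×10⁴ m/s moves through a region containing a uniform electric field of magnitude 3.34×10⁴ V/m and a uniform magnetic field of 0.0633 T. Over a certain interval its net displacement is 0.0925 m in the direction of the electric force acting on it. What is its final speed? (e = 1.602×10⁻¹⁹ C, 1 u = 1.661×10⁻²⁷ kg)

B does no work; ΔKE = |q|E d.
½mv_f² = ½mv₀² + |q|Ed = ½(6.644×10⁻²⁷)(4.88×10⁴)² + (3.204×10⁻¹⁹)(3.34×10⁴)(0.0925) ≈ 7.911×10⁻¹⁸ J + 9.899×10⁻¹⁶ J ≈ 9.978×10⁻¹⁶ J.
v_f = √(2·9.978×10⁻¹⁶/6.644×10⁻²⁷) ≈ 5.48×10⁵ m/s.

v_f ≈ 5.48×10⁵ m/s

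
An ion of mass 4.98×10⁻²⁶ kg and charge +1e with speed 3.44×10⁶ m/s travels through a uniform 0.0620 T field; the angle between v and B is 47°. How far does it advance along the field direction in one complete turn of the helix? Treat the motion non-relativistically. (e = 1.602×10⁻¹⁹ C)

v∥ = v cosθ = 3.44×10⁶·cos47° ≈ 2.346×10⁶ m/s.
T = 2πm/(|q|B) = 2π(4.98×10⁻²⁶)/((1.602×10⁻¹⁹)(0.0620)) ≈ 3.150×10⁻⁵ s.
pitch = v∥ T = (2.346×10⁶)(3.150×10⁻⁵) ≈ 73.9 m.

p ≈ 73.9 m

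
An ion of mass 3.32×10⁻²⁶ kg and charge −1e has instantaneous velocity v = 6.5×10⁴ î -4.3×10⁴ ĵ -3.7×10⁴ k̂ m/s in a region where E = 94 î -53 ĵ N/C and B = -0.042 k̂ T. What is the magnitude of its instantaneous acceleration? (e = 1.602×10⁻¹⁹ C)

|a| ≈ 1.58×10¹⁰ m/s²

v×B = (1810, 2730, 0) N/C.
E + v×B = (1900, 2680, 0) N/C.
F = q(E + v×B) = (−1.602×10⁻¹⁹ C)·(1900, 2680, 0) = (-3.04×10⁻¹⁶, -4.29×10⁻¹⁶, 0) N.
|a| = |F|/m = 5.259×10⁻¹⁶/3.32×10⁻²⁶ ≈ 1.58×10¹⁰ m/s².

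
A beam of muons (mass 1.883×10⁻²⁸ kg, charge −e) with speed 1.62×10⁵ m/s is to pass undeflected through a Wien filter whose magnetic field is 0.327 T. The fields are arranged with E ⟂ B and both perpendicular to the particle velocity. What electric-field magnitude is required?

For straight-line motion qE = qvB, so E = vB.
E = 1.62×10⁵ × 0.327 = 5.30×10⁴ V/m.

E = 5.30×10⁴ V/m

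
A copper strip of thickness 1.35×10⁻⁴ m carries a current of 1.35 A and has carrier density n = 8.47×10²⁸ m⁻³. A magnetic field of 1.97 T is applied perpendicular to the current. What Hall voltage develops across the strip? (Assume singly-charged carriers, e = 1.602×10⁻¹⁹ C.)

V_H = IB/(n e t).
V_H = (1.35)(1.97)/((8.47×10²⁸)(1.602×10⁻¹⁹)(1.35×10⁻⁴)) ≈ 1.45×10⁻⁶ V.

V_H ≈ 1.45×10⁻⁶ V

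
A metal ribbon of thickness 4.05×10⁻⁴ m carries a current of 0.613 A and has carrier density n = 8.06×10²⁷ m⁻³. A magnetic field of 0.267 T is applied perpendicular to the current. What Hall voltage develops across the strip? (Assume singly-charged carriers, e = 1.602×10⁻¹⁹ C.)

V_H = IB/(n e t).
V_H = (0.613)(0.267)/((8.06×10²⁷)(1.602×10⁻¹⁹)(4.05×10⁻⁴)) ≈ 3.13×10⁻⁷ V.

V_H ≈ 3.13×10⁻⁷ V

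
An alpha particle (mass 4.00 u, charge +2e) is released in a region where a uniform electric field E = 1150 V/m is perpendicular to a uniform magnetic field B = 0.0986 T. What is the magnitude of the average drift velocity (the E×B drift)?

The steady drift has the magnetic force balancing the electric force, so v_d = E/B.
v_d = 1150/0.0986 = 1.17×10⁴ m/s.

v_d ≈ 1.17×10⁴ m/s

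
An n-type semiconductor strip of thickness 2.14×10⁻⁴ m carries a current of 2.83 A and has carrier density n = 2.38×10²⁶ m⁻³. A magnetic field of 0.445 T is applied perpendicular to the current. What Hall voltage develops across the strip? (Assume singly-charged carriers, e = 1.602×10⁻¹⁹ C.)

V_H = IB/(n e t).
V_H = (2.83)(0.445)/((2.38×10²⁶)(1.602×10⁻¹⁹)(2.14×10⁻⁴)) ≈ 1.54×10⁻⁴ V.

V_H ≈ 1.54×10⁻⁴ V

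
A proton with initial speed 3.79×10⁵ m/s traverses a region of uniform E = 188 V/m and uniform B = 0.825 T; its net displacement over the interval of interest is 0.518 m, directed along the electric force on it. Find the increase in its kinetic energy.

ΔKE ≈ 1.56×10⁻¹⁷ J

The magnetic force is always ⟂ v and does no work; only the electric force changes KE.
ΔKE = F_E · d = |q|E d = (1.602×10⁻¹⁹)(188)(0.518) ≈ 1.56×10⁻¹⁷ J.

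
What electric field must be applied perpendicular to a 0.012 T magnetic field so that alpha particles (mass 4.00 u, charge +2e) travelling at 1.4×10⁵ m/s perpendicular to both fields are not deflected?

For straight-line motion qE = qvB, so E = vB.
E = 1.4×10⁵ × 0.012 = 1700 V/m.

E = 1700 V/m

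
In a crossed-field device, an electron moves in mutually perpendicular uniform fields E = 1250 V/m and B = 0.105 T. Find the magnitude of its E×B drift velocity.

v_d ≈ 1.19×10⁴ m/s

In crossed fields the guiding centre drifts at v_d = |E×B|/B² = E/B, independent of charge and mass.
v_d = 1250/0.105 = 1.19×10⁴ m/s.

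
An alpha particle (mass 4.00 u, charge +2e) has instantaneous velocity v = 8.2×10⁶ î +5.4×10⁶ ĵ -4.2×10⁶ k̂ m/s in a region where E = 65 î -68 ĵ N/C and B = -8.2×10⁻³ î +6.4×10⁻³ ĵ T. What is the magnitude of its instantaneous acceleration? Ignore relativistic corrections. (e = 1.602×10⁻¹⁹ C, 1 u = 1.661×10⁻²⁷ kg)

|a| ≈ 5.12×10¹² m/s²

v×B = (2.69×10⁴, 3.44×10⁴, 9.68×10⁴) N/C.
E + v×B = (2.69×10⁴, 3.44×10⁴, 9.68×10⁴) N/C.
F = q(E + v×B) = (3.204×10⁻¹⁹ C)·(2.69×10⁴, 3.44×10⁴, 9.68×10⁴) = (8.63×10⁻¹⁵, 1.10×10⁻¹⁴, 3.10×10⁻¹⁴) N.
|a| = |F|/m = 3.401×10⁻¹⁴/6.644×10⁻²⁷ ≈ 5.12×10¹² m/s².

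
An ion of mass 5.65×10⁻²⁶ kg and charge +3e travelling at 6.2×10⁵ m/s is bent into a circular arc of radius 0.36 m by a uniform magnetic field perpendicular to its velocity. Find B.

From |q|vB = mv²/r, B = mv/(|q|r).
B = (5.65×10⁻²⁶)(6.2×10⁵)/((4.806×10⁻¹⁹)(0.36)) ≈ 0.20 T.

B ≈ 0.20 T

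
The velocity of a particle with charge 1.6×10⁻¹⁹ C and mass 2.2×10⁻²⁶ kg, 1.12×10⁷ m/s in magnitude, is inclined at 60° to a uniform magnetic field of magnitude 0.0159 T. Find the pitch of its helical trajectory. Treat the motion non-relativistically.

p ≈ 304 m

v∥ = v cosθ = 1.12×10⁷·cos60° ≈ 5.600×10⁶ m/s.
T = 2πm/(|q|B) = 2π(2.2×10⁻²⁶)/((1.6×10⁻¹⁹)(0.0159)) ≈ 5.434×10⁻⁵ s.
pitch = v∥ T = (5.600×10⁶)(5.434×10⁻⁵) ≈ 304 m.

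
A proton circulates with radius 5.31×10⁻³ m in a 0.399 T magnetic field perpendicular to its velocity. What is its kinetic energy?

v = |q|Br/m, then KE = ½mv² = (qBr)²/(2m).
v = (1.602×10⁻¹⁹)(0.399)(5.31×10⁻³)/1.673×10⁻²⁷ ≈ 2.029×10⁵ m/s.
KE = ½(1.673×10⁻²⁷)(2.029×10⁵)² ≈ 3.44×10⁻¹⁷ J.

KE ≈ 3.44×10⁻¹⁷ J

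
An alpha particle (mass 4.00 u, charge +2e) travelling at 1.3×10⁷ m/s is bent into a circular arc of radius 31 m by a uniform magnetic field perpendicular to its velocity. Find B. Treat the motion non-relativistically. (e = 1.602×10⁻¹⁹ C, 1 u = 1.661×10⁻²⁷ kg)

B ≈ 8.7×10⁻³ T

From |q|vB = mv²/r, B = mv/(|q|r).
B = (6.644×10⁻²⁷)(1.3×10⁷)/((3.204×10⁻¹⁹)(31)) ≈ 8.7×10⁻³ T.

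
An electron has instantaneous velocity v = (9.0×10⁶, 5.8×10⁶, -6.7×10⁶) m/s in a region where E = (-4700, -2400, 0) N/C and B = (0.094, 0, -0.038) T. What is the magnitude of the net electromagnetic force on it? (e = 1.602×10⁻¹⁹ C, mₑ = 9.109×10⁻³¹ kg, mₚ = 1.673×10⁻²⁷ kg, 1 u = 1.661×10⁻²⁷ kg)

v×B = (-2.20×10⁵, -2.88×10⁵, -5.45×10⁵) N/C.
E + v×B = (-2.25×10⁵, -2.90×10⁵, -5.45×10⁵) N/C.
F = q(E + v×B) = (−1.602×10⁻¹⁹ C)·(-2.25×10⁵, -2.90×10⁵, -5.45×10⁵) = (3.61×10⁻¹⁴, 4.65×10⁻¹⁴, 8.73×10⁻¹⁴) N.
|F| = 1.05×10⁻¹³ N.

|F| ≈ 1.05×10⁻¹³ N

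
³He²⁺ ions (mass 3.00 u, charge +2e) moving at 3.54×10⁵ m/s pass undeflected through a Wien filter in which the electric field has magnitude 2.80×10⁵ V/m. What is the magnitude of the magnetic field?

B = 0.791 T

Balance of forces in the selector: qE = qvB ⇒ B = E/v.
B = 2.80×10⁵/3.54×10⁵ = 0.791 T.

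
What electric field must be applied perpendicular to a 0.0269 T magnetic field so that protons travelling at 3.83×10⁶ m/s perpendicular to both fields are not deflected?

E = 1.03×10⁵ V/m

For straight-line motion qE = qvB, so E = vB.
E = 3.83×10⁶ × 0.0269 = 1.03×10⁵ V/m.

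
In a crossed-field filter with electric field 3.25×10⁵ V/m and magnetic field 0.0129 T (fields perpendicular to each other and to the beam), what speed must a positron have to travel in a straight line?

v = 2.52×10⁷ m/s

Zero net Lorentz force requires |qE| = |q v×B|, i.e. E = vB.
v = E/B = 3.25×10⁵/0.0129 = 2.52×10⁷ m/s.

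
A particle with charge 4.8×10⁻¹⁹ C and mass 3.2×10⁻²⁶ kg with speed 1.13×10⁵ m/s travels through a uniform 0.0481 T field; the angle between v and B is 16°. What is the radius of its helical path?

r ≈ 0.0432 m

v⊥ = v sinθ = 1.13×10⁵·sin16° ≈ 3.115×10⁴ m/s.
r = m v⊥/(|q|B) = (3.2×10⁻²⁶)(3.115×10⁴)/((4.8×10⁻¹⁹)(0.0481)) ≈ 0.0432 m.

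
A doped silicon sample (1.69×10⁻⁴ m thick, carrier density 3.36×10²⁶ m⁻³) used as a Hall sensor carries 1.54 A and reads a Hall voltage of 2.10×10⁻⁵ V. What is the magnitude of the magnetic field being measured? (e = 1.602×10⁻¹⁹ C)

From V_H = IB/(n e t), B = V_H n e t / I.
B = (2.10×10⁻⁵)(3.36×10²⁶)(1.602×10⁻¹⁹)(1.69×10⁻⁴)/1.54 ≈ 0.124 T.

B ≈ 0.124 T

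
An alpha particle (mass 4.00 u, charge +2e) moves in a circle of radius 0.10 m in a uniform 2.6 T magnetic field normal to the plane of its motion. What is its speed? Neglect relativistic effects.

v ≈ 1.3×10⁷ m/s

From |q|vB = mv²/r, v = |q|Br/m.
v = (3.204×10⁻¹⁹)(2.6)(0.10)/6.644×10⁻²⁷ ≈ 1.3×10⁷ m/s.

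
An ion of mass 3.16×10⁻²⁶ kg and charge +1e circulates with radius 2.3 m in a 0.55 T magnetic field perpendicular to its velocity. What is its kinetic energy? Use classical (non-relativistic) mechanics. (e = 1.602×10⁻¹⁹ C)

v = |q|Br/m, then KE = ½mv² = (qBr)²/(2m).
v = (1.602×10⁻¹⁹)(0.55)(2.3)/3.16×10⁻²⁶ ≈ 6.413×10⁶ m/s.
KE = ½(3.16×10⁻²⁶)(6.413×10⁶)² ≈ 6.5×10⁻¹³ J.

KE ≈ 6.5×10⁻¹³ J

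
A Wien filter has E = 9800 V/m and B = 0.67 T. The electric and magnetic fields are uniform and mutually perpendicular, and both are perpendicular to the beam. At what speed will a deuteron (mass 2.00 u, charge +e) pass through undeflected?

v = 1.5×10⁴ m/s

Zero net Lorentz force requires |qE| = |q v×B|, i.e. E = vB.
v = E/B = 9800/0.67 = 1.5×10⁴ m/s.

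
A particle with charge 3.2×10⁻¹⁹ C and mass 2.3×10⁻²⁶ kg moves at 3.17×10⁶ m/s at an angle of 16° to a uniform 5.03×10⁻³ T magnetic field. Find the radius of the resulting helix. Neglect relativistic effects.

v⊥ = v sinθ = 3.17×10⁶·sin16° ≈ 8.738×10⁵ m/s.
r = m v⊥/(|q|B) = (2.3×10⁻²⁶)(8.738×10⁵)/((3.2×10⁻¹⁹)(5.03×10⁻³)) ≈ 12.5 m.

r ≈ 12.5 m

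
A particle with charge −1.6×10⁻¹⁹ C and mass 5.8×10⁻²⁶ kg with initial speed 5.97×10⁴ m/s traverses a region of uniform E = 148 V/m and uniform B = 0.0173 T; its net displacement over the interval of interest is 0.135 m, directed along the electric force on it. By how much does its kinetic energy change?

The magnetic force is always ⟂ v and does no work; only the electric force changes KE.
ΔKE = F_E · d = |q|E d = (1.6×10⁻¹⁹)(148)(0.135) ≈ 3.20×10⁻¹⁸ J.

ΔKE ≈ 3.20×10⁻¹⁸ J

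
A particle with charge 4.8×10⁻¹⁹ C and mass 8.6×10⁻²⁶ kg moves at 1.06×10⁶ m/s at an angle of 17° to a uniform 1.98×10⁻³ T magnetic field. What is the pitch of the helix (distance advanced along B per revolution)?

v∥ = v cosθ = 1.06×10⁶·cos17° ≈ 1.014×10⁶ m/s.
T = 2πm/(|q|B) = 2π(8.6×10⁻²⁶)/((4.8×10⁻¹⁹)(1.98×10⁻³)) ≈ 5.686×10⁻⁴ s.
pitch = v∥ T = (1.014×10⁶)(5.686×10⁻⁴) ≈ 576 m.

p ≈ 576 m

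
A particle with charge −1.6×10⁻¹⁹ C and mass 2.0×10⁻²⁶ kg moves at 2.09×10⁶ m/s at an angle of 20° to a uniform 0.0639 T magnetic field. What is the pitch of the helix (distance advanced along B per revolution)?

p ≈ 24.1 m

v∥ = v cosθ = 2.09×10⁶·cos20° ≈ 1.964×10⁶ m/s.
T = 2πm/(|q|B) = 2π(2.0×10⁻²⁶)/((1.6×10⁻¹⁹)(0.0639)) ≈ 1.229×10⁻⁵ s.
pitch = v∥ T = (1.964×10⁶)(1.229×10⁻⁵) ≈ 24.1 m.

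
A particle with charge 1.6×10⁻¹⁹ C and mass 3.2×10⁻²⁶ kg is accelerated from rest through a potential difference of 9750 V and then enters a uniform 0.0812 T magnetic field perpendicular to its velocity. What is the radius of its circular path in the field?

Acceleration: |q|V = ½mv² ⇒ v = √(2|q|V/m) = √(2·1.6×10⁻¹⁹·9750/3.2×10⁻²⁶) ≈ 3.122×10⁵ m/s.
In the field: r = mv/(|q|B) = (3.2×10⁻²⁶)(3.122×10⁵)/((1.6×10⁻¹⁹)(0.0812)) ≈ 0.769 m.

r ≈ 0.769 m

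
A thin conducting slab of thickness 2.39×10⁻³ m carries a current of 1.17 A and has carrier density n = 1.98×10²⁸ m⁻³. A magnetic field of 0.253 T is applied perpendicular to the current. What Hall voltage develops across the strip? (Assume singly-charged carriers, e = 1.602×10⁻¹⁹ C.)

V_H = IB/(n e t).
V_H = (1.17)(0.253)/((1.98×10²⁸)(1.602×10⁻¹⁹)(2.39×10⁻³)) ≈ 3.90×10⁻⁸ V.

V_H ≈ 3.90×10⁻⁸ V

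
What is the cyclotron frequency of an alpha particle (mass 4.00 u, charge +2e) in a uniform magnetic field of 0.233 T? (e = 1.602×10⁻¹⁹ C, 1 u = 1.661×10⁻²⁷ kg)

f = |q|B/(2πm).
f = (3.204×10⁻¹⁹)(0.233)/(2π·6.644×10⁻²⁷) ≈ 1.79×10⁶ Hz.

f ≈ 1.79×10⁶ Hz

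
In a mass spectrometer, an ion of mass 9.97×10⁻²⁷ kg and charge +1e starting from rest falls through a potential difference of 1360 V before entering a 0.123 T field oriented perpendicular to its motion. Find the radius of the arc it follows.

r ≈ 0.106 m

Acceleration: |q|V = ½mv² ⇒ v = √(2|q|V/m) = √(2·1.602×10⁻¹⁹·1360/9.97×10⁻²⁷) ≈ 2.091×10⁵ m/s.
In the field: r = mv/(|q|B) = (9.97×10⁻²⁷)(2.091×10⁵)/((1.602×10⁻¹⁹)(0.123)) ≈ 0.106 m.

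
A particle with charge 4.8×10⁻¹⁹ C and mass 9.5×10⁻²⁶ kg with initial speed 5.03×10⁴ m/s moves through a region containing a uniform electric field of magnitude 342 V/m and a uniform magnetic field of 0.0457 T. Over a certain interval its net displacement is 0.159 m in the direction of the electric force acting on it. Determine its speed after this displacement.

v_f ≈ 5.55×10⁴ m/s

B does no work; ΔKE = |q|E d.
½mv_f² = ½mv₀² + |q|Ed = ½(9.5×10⁻²⁶)(5.03×10⁴)² + (4.8×10⁻¹⁹)(342)(0.159) ≈ 1.202×10⁻¹⁶ J + 2.610×10⁻¹⁷ J ≈ 1.463×10⁻¹⁶ J.
v_f = √(2·1.463×10⁻¹⁶/9.5×10⁻²⁶) ≈ 5.55×10⁴ m/s.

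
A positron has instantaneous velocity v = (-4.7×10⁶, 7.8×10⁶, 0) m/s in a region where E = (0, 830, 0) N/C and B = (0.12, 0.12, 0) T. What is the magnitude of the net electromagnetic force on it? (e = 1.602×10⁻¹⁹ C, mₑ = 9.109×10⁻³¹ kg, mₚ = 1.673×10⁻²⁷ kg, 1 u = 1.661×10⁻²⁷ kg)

v×B = (0, 0, -1.50×10⁶) N/C.
E + v×B = (0, 830, -1.50×10⁶) N/C.
F = q(E + v×B) = (1.602×10⁻¹⁹ C)·(0, 830, -1.50×10⁶) = (0, 1.33×10⁻¹⁶, -2.40×10⁻¹³) N.
|F| = 2.40×10⁻¹³ N.

|F| ≈ 2.40×10⁻¹³ N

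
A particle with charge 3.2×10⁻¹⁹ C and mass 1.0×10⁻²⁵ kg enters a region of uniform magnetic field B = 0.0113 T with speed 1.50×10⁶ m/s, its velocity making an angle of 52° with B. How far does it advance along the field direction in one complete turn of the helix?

v∥ = v cosθ = 1.50×10⁶·cos52° ≈ 9.235×10⁵ m/s.
T = 2πm/(|q|B) = 2π(1.0×10⁻²⁵)/((3.2×10⁻¹⁹)(0.0113)) ≈ 1.738×10⁻⁴ s.
pitch = v∥ T = (9.235×10⁵)(1.738×10⁻⁴) ≈ 160 m.

p ≈ 160 m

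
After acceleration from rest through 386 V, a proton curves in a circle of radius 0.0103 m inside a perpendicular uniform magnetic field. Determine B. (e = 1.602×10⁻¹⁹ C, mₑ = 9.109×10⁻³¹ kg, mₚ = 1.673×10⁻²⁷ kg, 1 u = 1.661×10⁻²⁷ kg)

B ≈ 0.276 T

v = √(2|q|V/m) = √(2·1.602×10⁻¹⁹·386/1.673×10⁻²⁷) ≈ 2.719×10⁵ m/s.
B = mv/(|q|r) = (1.673×10⁻²⁷)(2.719×10⁵)/((1.602×10⁻¹⁹)(0.0103)) ≈ 0.276 T.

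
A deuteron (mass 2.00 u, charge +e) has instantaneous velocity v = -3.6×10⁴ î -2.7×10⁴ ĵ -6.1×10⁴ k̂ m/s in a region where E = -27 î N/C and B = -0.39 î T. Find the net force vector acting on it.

v×B = (0, 2.38×10⁴, -1.05×10⁴) N/C.
E + v×B = (-27.0, 2.38×10⁴, -1.05×10⁴) N/C.
F = q(E + v×B) = (1.602×10⁻¹⁹ C)·(-27.0, 2.38×10⁴, -1.05×10⁴) = (-4.33×10⁻¹⁸, 3.81×10⁻¹⁵, -1.69×10⁻¹⁵) N.

F ≈ (-4.33×10⁻¹⁸, 3.81×10⁻¹⁵, -1.69×10⁻¹⁵) N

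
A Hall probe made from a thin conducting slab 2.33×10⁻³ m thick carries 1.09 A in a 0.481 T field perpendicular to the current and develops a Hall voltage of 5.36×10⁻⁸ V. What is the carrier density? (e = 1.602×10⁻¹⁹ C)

From V_H = IB/(n e t), n = IB/(V_H e t).
n = (1.09)(0.481)/((5.36×10⁻⁸)(1.602×10⁻¹⁹)(2.33×10⁻³)) ≈ 2.62×10²⁸ m⁻³.

n ≈ 2.62×10²⁸ m⁻³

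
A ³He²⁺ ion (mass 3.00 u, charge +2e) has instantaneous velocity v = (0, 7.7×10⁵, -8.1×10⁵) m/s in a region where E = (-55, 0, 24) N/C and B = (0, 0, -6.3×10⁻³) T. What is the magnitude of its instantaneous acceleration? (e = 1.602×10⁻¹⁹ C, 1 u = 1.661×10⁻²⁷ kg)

v×B = (-4850, 0, 0) N/C.
E + v×B = (-4910, 0, 24.0) N/C.
F = q(E + v×B) = (3.204×10⁻¹⁹ C)·(-4910, 0, 24.0) = (-1.57×10⁻¹⁵, 0, 7.69×10⁻¹⁸) N.
|a| = |F|/m = 1.572×10⁻¹⁵/4.983×10⁻²⁷ ≈ 3.15×10¹¹ m/s².

|a| ≈ 3.15×10¹¹ m/s²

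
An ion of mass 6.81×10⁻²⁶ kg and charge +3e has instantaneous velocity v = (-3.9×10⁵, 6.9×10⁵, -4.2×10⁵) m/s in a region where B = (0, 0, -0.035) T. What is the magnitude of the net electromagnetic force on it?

|F| ≈ 1.33×10⁻¹⁴ N

v×B = (-2.42×10⁴, -1.37×10⁴, 0) N/C.
F = q v×B = (4.806×10⁻¹⁹ C)·(-2.42×10⁴, -1.37×10⁴, 0) = (-1.16×10⁻¹⁴, -6.56×10⁻¹⁵, 0) N.
|F| = 1.33×10⁻¹⁴ N.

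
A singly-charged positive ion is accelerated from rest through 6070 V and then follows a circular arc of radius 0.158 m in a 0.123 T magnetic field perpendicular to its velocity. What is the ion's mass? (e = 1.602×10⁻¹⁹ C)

Combine |q|V = ½mv² and r = mv/(|q|B): eliminate v to get m = qB²r²/(2V).
m = (1.602×10⁻¹⁹)(0.123)²(0.158)²/(2·6070) ≈ 4.98×10⁻²⁷ kg.

m ≈ 4.98×10⁻²⁷ kg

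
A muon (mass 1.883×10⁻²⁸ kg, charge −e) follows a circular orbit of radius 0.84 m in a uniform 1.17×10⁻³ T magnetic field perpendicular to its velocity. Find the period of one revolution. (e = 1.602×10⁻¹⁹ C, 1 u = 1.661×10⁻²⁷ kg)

T ≈ 6.31×10⁻⁶ s

The cyclotron period depends only on m, q, B: T = 2πm/(|q|B).
T = 2π(1.883×10⁻²⁸)/((1.602×10⁻¹⁹)(1.17×10⁻³)) ≈ 6.31×10⁻⁶ s.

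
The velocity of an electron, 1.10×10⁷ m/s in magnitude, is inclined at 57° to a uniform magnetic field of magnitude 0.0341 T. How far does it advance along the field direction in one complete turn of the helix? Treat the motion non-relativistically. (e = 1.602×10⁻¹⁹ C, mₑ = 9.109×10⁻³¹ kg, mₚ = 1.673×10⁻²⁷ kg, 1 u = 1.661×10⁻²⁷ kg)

p ≈ 6.28×10⁻³ m

v∥ = v cosθ = 1.10×10⁷·cos57° ≈ 5.991×10⁶ m/s.
T = 2πm/(|q|B) = 2π(9.109×10⁻³¹)/((1.602×10⁻¹⁹)(0.0341)) ≈ 1.048×10⁻⁹ s.
pitch = v∥ T = (5.991×10⁶)(1.048×10⁻⁹) ≈ 6.28×10⁻³ m.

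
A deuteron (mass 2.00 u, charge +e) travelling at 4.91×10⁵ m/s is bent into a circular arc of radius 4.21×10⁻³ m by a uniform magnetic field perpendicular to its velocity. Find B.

B ≈ 2.42 T

From |q|vB = mv²/r, B = mv/(|q|r).
B = (3.322×10⁻²⁷)(4.91×10⁵)/((1.602×10⁻¹⁹)(4.21×10⁻³)) ≈ 2.42 T.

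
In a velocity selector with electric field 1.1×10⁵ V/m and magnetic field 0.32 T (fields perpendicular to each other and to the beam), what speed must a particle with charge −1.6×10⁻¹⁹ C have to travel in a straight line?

v = 3.4×10⁵ m/s

Straight-line motion ⇒ electric and magnetic forces cancel, so E = vB.
v = E/B = 1.1×10⁵/0.32 = 3.4×10⁵ m/s.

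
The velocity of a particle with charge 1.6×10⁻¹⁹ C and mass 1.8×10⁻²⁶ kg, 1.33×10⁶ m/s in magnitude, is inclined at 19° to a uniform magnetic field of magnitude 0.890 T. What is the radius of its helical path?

v⊥ = v sinθ = 1.33×10⁶·sin19° ≈ 4.330×10⁵ m/s.
r = m v⊥/(|q|B) = (1.8×10⁻²⁶)(4.330×10⁵)/((1.6×10⁻¹⁹)(0.890)) ≈ 0.0547 m.

r ≈ 0.0547 m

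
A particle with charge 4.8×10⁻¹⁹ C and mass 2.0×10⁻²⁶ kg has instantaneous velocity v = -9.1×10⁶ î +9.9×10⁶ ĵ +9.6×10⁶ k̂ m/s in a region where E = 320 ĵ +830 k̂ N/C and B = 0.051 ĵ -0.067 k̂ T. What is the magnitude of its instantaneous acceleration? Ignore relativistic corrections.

|a| ≈ 3.32×10¹³ m/s²

v×B = (-1.15×10⁶, -6.10×10⁵, -4.64×10⁵) N/C.
E + v×B = (-1.15×10⁶, -6.09×10⁵, -4.63×10⁵) N/C.
F = q(E + v×B) = (4.8×10⁻¹⁹ C)·(-1.15×10⁶, -6.09×10⁵, -4.63×10⁵) = (-5.53×10⁻¹³, -2.93×10⁻¹³, -2.22×10⁻¹³) N.
|a| = |F|/m = 6.643×10⁻¹³/2.0×10⁻²⁶ ≈ 3.32×10¹³ m/s².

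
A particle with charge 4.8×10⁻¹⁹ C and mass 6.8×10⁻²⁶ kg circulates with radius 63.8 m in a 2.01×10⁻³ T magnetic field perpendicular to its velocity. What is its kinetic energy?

KE ≈ 2.79×10⁻¹⁴ J

v = |q|Br/m, then KE = ½mv² = (qBr)²/(2m).
v = (4.8×10⁻¹⁹)(2.01×10⁻³)(63.8)/6.8×10⁻²⁶ ≈ 9.052×10⁵ m/s.
KE = ½(6.8×10⁻²⁶)(9.052×10⁵)² ≈ 2.79×10⁻¹⁴ J.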